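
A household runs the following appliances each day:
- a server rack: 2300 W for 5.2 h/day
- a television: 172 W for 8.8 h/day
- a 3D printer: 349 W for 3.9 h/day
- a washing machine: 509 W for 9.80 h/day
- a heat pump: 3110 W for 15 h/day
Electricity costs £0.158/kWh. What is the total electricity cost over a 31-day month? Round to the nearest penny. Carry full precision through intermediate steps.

server rack: 2300 W × 5.2 h × 31 d = 370,760 Wh = 370.8 kWh
television: 172 W × 8.8 h × 31 d = 46,922 Wh = 46.92 kWh
3D printer: 349 W × 3.9 h × 31 d = 42,194 Wh = 42.19 kWh
washing machine: 509 W × 9.80 h × 31 d = 154,634 Wh = 154.6 kWh
heat pump: 3110 W × 15 h × 31 d = 1,446,150 Wh = 1,446 kWh
Total energy = 370.8 + 46.92 + 42.19 + 154.6 + 1,446 = 2,061 kWh
Cost = 2,061 kWh × £0.158 = £325.58

£325.58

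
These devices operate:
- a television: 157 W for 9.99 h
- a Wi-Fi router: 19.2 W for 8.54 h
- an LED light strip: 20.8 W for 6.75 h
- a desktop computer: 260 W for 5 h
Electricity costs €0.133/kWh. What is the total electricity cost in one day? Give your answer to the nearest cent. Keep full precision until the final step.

television: 157 W × 9.99 h = 1,568 Wh = 1.568 kWh
Wi-Fi router: 19.2 W × 8.54 h = 164 Wh = 0.164 kWh
LED light strip: 20.8 W × 6.75 h = 140 Wh = 0.1404 kWh
desktop computer: 260 W × 5 h = 1,300 Wh = 1.3 kWh
Total energy = 1.568 + 0.164 + 0.1404 + 1.3 = 3.173 kWh
Cost = 3.173 kWh × €0.133 = €0.42

€0.42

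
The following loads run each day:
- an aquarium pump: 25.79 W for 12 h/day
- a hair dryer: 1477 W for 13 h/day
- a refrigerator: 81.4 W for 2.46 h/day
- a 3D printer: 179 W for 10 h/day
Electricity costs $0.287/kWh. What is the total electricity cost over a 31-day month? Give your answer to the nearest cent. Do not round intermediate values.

aquarium pump: 25.79 W × 12 h × 31 d = 9,594 Wh = 9.594 kWh
hair dryer: 1477 W × 13 h × 31 d = 595,231 Wh = 595.2 kWh
refrigerator: 81.4 W × 2.46 h × 31 d = 6,208 Wh = 6.208 kWh
3D printer: 179 W × 10 h × 31 d = 55,490 Wh = 55.49 kWh
Total energy = 9.594 + 595.2 + 6.208 + 55.49 = 666.5 kWh
Cost = 666.5 kWh × $0.287 = $191.29

$191.29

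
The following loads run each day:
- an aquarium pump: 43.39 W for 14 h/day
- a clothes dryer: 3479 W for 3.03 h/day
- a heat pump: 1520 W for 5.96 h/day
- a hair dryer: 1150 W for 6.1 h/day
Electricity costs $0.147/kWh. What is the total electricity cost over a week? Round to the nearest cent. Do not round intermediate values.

$28.01

aquarium pump: 43.39 W × 14 h × 7 d = 4,252 Wh = 4.252 kWh
clothes dryer: 3479 W × 3.03 h × 7 d = 73,790 Wh = 73.79 kWh
heat pump: 1520 W × 5.96 h × 7 d = 63,414 Wh = 63.41 kWh
hair dryer: 1150 W × 6.1 h × 7 d = 49,105 Wh = 49.1 kWh
Total energy = 4.252 + 73.79 + 63.41 + 49.1 = 190.6 kWh
Cost = 190.6 kWh × $0.147 = $28.01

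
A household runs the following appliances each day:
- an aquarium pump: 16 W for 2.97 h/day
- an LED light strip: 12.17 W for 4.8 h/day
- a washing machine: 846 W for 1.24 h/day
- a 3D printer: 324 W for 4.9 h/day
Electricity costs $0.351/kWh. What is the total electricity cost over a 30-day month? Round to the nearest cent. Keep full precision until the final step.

$28.88

aquarium pump: 16 W × 2.97 h × 30 d = 1,426 Wh = 1.426 kWh
LED light strip: 12.17 W × 4.8 h × 30 d = 1,752 Wh = 1.752 kWh
washing machine: 846 W × 1.24 h × 30 d = 31,471 Wh = 31.47 kWh
3D printer: 324 W × 4.9 h × 30 d = 47,628 Wh = 47.63 kWh
Total energy = 1.426 + 1.752 + 31.47 + 47.63 = 82.28 kWh
Cost = 82.28 kWh × $0.351 = $28.88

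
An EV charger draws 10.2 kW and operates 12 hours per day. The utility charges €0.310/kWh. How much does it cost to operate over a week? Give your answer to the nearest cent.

€265.61

Energy = 10200 W × 12 h/day × 7 days = 856,800 Wh = 856.8 kWh
Cost = 856.8 kWh × €0.310/kWh = €265.61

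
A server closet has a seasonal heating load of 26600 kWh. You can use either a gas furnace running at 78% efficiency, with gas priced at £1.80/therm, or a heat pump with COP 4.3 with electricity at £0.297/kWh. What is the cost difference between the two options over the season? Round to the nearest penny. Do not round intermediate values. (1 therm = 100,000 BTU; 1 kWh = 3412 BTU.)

Heat load = 26600 kWh × 3412 = 90,759,200 BTU
Gas: input = 90,759,200 / 0.78 = 116,357,949 BTU = 1,164 therm → 1,164 × £1.80 = £2,094.44
Heat pump: 90,759,200 BTU / 3412 = 26,600 kWh heat; / 4.3 = 6,186 kWh in → × £0.297 = £1,837.26
Difference = |£2,094.44 − £1,837.26| = £257.19

£257.19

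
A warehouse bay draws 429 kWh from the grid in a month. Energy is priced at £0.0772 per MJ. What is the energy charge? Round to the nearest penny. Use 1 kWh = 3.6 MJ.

£119.23

429 kWh × (3.6 MJ/kWh) = 1,544 MJ
Cost = 1,544 MJ × £0.0772/MJ = £119.23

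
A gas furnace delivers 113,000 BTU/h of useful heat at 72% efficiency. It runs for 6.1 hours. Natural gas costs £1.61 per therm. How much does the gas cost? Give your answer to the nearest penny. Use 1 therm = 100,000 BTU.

Heat delivered = 113,000 BTU/h × 6.1 h = 689,300 BTU
Gas input = 689,300 / 0.72 = 957,361 BTU
= 957,361 / 100,000 = 9.574 therm
Cost = 9.574 × £1.61/therm = £15.41

£15.41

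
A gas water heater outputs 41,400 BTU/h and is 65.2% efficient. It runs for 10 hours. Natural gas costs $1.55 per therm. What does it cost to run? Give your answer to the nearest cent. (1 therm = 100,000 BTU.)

Heat delivered = 41,400 BTU/h × 10 h = 414,000 BTU
Gas input = 414,000 / 0.652 = 634,969 BTU
= 634,969 / 100,000 = 6.35 therm
Cost = 6.35 × $1.55/therm = $9.84

$9.84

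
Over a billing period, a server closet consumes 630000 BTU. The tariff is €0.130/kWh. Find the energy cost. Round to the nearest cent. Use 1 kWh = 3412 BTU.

630000 BTU × (0.00029308 kWh/BTU) = 184.6 kWh
Cost = 184.6 kWh × €0.130/kWh = €24.00

€24.00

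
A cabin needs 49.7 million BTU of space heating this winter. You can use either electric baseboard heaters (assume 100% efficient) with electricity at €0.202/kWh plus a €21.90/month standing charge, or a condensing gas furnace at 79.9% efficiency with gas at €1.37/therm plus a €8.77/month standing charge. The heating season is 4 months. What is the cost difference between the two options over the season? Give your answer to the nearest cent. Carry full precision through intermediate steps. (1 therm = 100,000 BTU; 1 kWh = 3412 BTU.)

Heat load = 49.7 × 10⁶ BTU = 49,700,000 BTU
Gas: input = 49,700,000 / 0.799 = 62,202,753 BTU = 622 therm → 622 × €1.37 = €852.18; + 4 × €8.77 standing = €887.26
Electric: 49,700,000 BTU / 3412 = 14,570 kWh → × €0.202 = €2,942.38; + 4 × €21.90 standing = €3,029.98
Difference = |€887.26 − €3,029.98| = €2,142.72

€2142.72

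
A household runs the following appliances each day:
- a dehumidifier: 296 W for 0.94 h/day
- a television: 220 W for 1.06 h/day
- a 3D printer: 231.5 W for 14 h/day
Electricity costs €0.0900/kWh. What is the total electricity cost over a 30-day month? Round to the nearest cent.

€10.13

dehumidifier: 296 W × 0.94 h × 30 d = 8,347 Wh = 8.347 kWh
television: 220 W × 1.06 h × 30 d = 6,996 Wh = 6.996 kWh
3D printer: 231.5 W × 14 h × 30 d = 97,230 Wh = 97.23 kWh
Total energy = 8.347 + 6.996 + 97.23 = 112.6 kWh
Cost = 112.6 kWh × €0.0900 = €10.13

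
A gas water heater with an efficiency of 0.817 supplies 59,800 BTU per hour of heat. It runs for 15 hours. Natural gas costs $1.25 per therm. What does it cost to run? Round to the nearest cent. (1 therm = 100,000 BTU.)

$13.72

Heat delivered = 59,800 BTU/h × 15 h = 897,000 BTU
Gas input = 897,000 / 0.817 = 1,097,919 BTU
= 1,097,919 / 100,000 = 10.98 therm
Cost = 10.98 × $1.25/therm = $13.72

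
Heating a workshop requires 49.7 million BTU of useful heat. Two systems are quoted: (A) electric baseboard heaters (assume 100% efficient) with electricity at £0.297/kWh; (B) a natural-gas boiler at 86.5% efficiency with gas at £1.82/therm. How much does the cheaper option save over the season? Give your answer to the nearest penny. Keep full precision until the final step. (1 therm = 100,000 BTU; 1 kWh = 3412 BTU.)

£3280.46

Heat load = 49.7 × 10⁶ BTU = 49,700,000 BTU
Gas: input = 49,700,000 / 0.865 = 57,456,647 BTU = 574.6 therm → 574.6 × £1.82 = £1,045.71
Electric: 49,700,000 BTU / 3412 = 14,570 kWh → × £0.297 = £4,326.17
Difference = |£1,045.71 − £4,326.17| = £3,280.46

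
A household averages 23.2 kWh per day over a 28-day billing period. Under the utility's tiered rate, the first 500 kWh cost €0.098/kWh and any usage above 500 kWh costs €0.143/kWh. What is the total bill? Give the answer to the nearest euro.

€70

Usage = 23.2 kWh/day × 28 days = 649.6 kWh
First 500 kWh × €0.098 = €49.00
Remaining 149.6 kWh × €0.143 = €21.39
Total = €70.39 ≈ €70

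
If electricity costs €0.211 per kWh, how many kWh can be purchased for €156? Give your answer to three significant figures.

€156 / €0.211 per kWh = 739.3 kWh

739 kWh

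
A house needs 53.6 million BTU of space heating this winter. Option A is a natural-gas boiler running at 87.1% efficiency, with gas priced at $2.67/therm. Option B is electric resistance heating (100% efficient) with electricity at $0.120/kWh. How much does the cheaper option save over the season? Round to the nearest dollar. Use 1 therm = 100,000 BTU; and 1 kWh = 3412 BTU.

Heat load = 53.6 × 10⁶ BTU = 53,600,000 BTU
Gas: input = 53,600,000 / 0.871 = 61,538,462 BTU = 615.4 therm → 615.4 × $2.67 = $1,643.08
Electric: 53,600,000 BTU / 3412 = 15,710 kWh → × $0.120 = $1,885.11
Difference = |$1,643.08 − $1,885.11| = $242.03 ≈ $242

$242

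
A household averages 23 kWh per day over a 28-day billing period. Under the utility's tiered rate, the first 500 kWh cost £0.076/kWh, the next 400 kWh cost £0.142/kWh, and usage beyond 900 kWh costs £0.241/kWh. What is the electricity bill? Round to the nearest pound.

Usage = 23 kWh/day × 28 days = 644 kWh
First 500 kWh × £0.076 = £38.00
Next 144 kWh × £0.142 = £20.45
Remaining tier: 0 kWh (not reached)
Total = £58.45 ≈ £58

£58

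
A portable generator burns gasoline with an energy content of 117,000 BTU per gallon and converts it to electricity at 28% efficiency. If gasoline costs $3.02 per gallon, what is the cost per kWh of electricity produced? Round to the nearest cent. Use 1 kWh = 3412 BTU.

$0.31

Electrical output per gallon = 117,000 BTU × 0.28 / 3412 BTU/kWh = 9.601 kWh
Cost per kWh = $3.02 / 9.601 kWh = $0.315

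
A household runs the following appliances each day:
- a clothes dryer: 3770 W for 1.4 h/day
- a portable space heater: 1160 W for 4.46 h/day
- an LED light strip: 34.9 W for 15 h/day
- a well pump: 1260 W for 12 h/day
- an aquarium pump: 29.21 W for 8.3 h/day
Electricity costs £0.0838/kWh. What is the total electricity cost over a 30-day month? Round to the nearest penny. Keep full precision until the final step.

£66.21

clothes dryer: 3770 W × 1.4 h × 30 d = 158,340 Wh = 158.3 kWh
portable space heater: 1160 W × 4.46 h × 30 d = 155,208 Wh = 155.2 kWh
LED light strip: 34.9 W × 15 h × 30 d = 15,705 Wh = 15.71 kWh
well pump: 1260 W × 12 h × 30 d = 453,600 Wh = 453.6 kWh
aquarium pump: 29.21 W × 8.3 h × 30 d = 7,273 Wh = 7.273 kWh
Total energy = 158.3 + 155.2 + 15.71 + 453.6 + 7.273 = 790.1 kWh
Cost = 790.1 kWh × £0.0838 = £66.21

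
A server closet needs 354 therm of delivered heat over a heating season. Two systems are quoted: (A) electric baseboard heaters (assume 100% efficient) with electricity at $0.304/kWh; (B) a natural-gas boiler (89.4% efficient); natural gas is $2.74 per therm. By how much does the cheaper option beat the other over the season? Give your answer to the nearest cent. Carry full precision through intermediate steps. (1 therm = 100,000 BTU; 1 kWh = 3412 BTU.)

$2069.08

Heat load = 354 therm × 100,000 = 35,400,000 BTU
Gas: input = 35,400,000 / 0.894 = 39,597,315 BTU = 396 therm → 396 × $2.74 = $1,084.97
Electric: 35,400,000 BTU / 3412 = 10,380 kWh → × $0.304 = $3,154.04
Difference = |$1,084.97 − $3,154.04| = $2,069.08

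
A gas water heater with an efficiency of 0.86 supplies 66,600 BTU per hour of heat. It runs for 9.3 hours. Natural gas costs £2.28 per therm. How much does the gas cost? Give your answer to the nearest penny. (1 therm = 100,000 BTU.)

Heat delivered = 66,600 BTU/h × 9.3 h = 619,380 BTU
Gas input = 619,380 / 0.86 = 720,209 BTU
= 720,209 / 100,000 = 7.202 therm
Cost = 7.202 × £2.28/therm = £16.42

£16.42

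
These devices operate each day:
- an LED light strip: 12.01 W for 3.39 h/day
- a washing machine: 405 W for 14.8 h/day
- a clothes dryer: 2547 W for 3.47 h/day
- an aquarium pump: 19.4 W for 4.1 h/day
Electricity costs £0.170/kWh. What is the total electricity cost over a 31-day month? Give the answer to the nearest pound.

LED light strip: 12.01 W × 3.39 h × 31 d = 1,262 Wh = 1.262 kWh
washing machine: 405 W × 14.8 h × 31 d = 185,814 Wh = 185.8 kWh
clothes dryer: 2547 W × 3.47 h × 31 d = 273,981 Wh = 274 kWh
aquarium pump: 19.4 W × 4.1 h × 31 d = 2,466 Wh = 2.466 kWh
Total energy = 1.262 + 185.8 + 274 + 2.466 = 463.5 kWh
Cost = 463.5 kWh × £0.170 = £78.80 ≈ £79

£79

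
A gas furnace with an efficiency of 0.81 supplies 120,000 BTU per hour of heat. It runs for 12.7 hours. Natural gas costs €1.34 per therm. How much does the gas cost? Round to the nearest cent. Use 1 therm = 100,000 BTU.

€25.21

Heat delivered = 120,000 BTU/h × 12.7 h = 1,524,000 BTU
Gas input = 1,524,000 / 0.81 = 1,881,481 BTU
= 1,881,481 / 100,000 = 18.81 therm
Cost = 18.81 × €1.34/therm = €25.21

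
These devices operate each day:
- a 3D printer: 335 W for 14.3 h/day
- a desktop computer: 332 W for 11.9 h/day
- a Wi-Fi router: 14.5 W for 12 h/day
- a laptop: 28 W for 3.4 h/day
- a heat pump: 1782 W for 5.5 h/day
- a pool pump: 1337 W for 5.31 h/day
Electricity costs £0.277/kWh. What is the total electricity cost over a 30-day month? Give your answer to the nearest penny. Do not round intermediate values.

£215.32

3D printer: 335 W × 14.3 h × 30 d = 143,715 Wh = 143.7 kWh
desktop computer: 332 W × 11.9 h × 30 d = 118,524 Wh = 118.5 kWh
Wi-Fi router: 14.5 W × 12 h × 30 d = 5,220 Wh = 5.22 kWh
laptop: 28 W × 3.4 h × 30 d = 2,856 Wh = 2.856 kWh
heat pump: 1782 W × 5.5 h × 30 d = 294,030 Wh = 294 kWh
pool pump: 1337 W × 5.31 h × 30 d = 212,984 Wh = 213 kWh
Total energy = 143.7 + 118.5 + 5.22 + 2.856 + 294 + 213 = 777.3 kWh
Cost = 777.3 kWh × £0.277 = £215.32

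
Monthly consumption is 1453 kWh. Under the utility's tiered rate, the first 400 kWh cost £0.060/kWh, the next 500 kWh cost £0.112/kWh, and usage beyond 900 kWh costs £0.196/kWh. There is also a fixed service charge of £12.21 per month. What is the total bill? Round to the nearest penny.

First 400 kWh × £0.060 = £24.00
Next 500 kWh × £0.112 = £56.00
Remaining 553 kWh × £0.196 = £108.39
Energy charge = £188.39; + service £12.21 = £200.60

£200.60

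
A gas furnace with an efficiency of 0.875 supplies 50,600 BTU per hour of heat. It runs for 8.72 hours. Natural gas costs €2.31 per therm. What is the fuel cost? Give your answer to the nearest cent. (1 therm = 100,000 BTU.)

Heat delivered = 50,600 BTU/h × 8.72 h = 441,232 BTU
Gas input = 441,232 / 0.875 = 504,265 BTU
= 504,265 / 100,000 = 5.043 therm
Cost = 5.043 × €2.31/therm = €11.65

€11.65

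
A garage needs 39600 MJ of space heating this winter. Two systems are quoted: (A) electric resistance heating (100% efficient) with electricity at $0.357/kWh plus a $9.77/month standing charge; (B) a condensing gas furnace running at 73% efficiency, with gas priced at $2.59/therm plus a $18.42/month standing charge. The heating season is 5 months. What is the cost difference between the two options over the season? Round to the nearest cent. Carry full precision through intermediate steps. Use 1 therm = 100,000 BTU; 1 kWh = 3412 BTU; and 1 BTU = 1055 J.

Heat load = 39600 MJ = 39,600,000,000 J / 1055 = 37,535,545 BTU
Gas: input = 37,535,545 / 0.73 = 51,418,555 BTU = 514.2 therm → 514.2 × $2.59 = $1,331.74; + 5 × $18.42 standing = $1,423.84
Electric: 37,535,545 BTU / 3412 = 11,000 kWh → × $0.357 = $3,927.37; + 5 × $9.77 standing = $3,976.22
Difference = |$1,423.84 − $3,976.22| = $2,552.38

$2552.38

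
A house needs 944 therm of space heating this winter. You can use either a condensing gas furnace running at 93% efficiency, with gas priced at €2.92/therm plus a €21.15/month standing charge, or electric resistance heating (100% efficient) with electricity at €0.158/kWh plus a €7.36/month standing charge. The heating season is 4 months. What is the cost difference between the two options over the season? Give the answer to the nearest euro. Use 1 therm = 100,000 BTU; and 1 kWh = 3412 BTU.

Heat load = 944 therm × 100,000 = 94,400,000 BTU
Gas: input = 94,400,000 / 0.93 = 101,505,376 BTU = 1,015 therm → 1,015 × €2.92 = €2,963.96; + 4 × €21.15 standing = €3,048.56
Electric: 94,400,000 BTU / 3412 = 27,670 kWh → × €0.158 = €4,371.40; + 4 × €7.36 standing = €4,400.84
Difference = |€3,048.56 − €4,400.84| = €1,352.28 ≈ €1352

€1352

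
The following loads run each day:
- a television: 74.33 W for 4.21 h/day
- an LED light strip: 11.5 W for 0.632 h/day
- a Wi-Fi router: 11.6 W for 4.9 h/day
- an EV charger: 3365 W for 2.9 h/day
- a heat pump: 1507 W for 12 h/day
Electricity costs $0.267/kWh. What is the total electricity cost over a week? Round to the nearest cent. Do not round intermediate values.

television: 74.33 W × 4.21 h × 7 d = 2,191 Wh = 2.191 kWh
LED light strip: 11.5 W × 0.632 h × 7 d = 51 Wh = 0.05088 kWh
Wi-Fi router: 11.6 W × 4.9 h × 7 d = 398 Wh = 0.3979 kWh
EV charger: 3365 W × 2.9 h × 7 d = 68,310 Wh = 68.31 kWh
heat pump: 1507 W × 12 h × 7 d = 126,588 Wh = 126.6 kWh
Total energy = 2.191 + 0.05088 + 0.3979 + 68.31 + 126.6 = 197.5 kWh
Cost = 197.5 kWh × $0.267 = $52.74

$52.74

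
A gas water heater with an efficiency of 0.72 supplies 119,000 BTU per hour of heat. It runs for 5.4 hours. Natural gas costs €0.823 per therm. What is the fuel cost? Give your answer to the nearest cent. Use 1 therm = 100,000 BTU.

€7.35

Heat delivered = 119,000 BTU/h × 5.4 h = 642,600 BTU
Gas input = 642,600 / 0.72 = 892,500 BTU
= 892,500 / 100,000 = 8.925 therm
Cost = 8.925 × €0.823/therm = €7.35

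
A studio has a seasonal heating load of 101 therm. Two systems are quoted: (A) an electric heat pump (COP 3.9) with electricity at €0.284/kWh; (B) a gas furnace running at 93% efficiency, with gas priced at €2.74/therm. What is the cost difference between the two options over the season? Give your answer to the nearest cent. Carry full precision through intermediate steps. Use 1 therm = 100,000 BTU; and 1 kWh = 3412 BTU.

Heat load = 101 therm × 100,000 = 10,100,000 BTU
Gas: input = 10,100,000 / 0.93 = 10,860,215 BTU = 108.6 therm → 108.6 × €2.74 = €297.57
Heat pump: 10,100,000 BTU / 3412 = 2,960 kWh heat; / 3.9 = 759 kWh in → × €0.284 = €215.56
Difference = |€297.57 − €215.56| = €82.01

€82.01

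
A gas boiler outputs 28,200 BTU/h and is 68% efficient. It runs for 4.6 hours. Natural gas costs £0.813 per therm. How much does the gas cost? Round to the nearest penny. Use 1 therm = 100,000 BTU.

£1.55

Heat delivered = 28,200 BTU/h × 4.6 h = 129,720 BTU
Gas input = 129,720 / 0.680 = 190,765 BTU
= 190,765 / 100,000 = 1.908 therm
Cost = 1.908 × £0.813/therm = £1.55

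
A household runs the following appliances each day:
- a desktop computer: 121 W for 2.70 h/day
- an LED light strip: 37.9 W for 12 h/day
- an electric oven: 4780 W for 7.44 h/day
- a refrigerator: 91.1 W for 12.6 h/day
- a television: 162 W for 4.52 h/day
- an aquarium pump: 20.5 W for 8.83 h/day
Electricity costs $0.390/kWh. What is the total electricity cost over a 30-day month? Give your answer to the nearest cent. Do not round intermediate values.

$449.35

desktop computer: 121 W × 2.70 h × 30 d = 9,801 Wh = 9.801 kWh
LED light strip: 37.9 W × 12 h × 30 d = 13,644 Wh = 13.64 kWh
electric oven: 4780 W × 7.44 h × 30 d = 1,066,896 Wh = 1,067 kWh
refrigerator: 91.1 W × 12.6 h × 30 d = 34,436 Wh = 34.44 kWh
television: 162 W × 4.52 h × 30 d = 21,967 Wh = 21.97 kWh
aquarium pump: 20.5 W × 8.83 h × 30 d = 5,430 Wh = 5.43 kWh
Total energy = 9.801 + 13.64 + 1,067 + 34.44 + 21.97 + 5.43 = 1,152 kWh
Cost = 1,152 kWh × $0.390 = $449.35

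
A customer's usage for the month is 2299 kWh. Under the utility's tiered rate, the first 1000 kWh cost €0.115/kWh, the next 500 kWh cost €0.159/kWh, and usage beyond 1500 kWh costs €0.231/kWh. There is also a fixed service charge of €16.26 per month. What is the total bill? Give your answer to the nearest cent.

First 1000 kWh × €0.115 = €115.00
Next 500 kWh × €0.159 = €79.50
Remaining 799 kWh × €0.231 = €184.57
Energy charge = €379.07; + service €16.26 = €395.33

€395.33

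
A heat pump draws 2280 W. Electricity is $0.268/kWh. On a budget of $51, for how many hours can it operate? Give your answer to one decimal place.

83.5 h

Energy budget = $51 / $0.268 per kWh = 190.3 kWh = 190,299 Wh
Runtime = 190,299 Wh / 2280 W = 83.46 h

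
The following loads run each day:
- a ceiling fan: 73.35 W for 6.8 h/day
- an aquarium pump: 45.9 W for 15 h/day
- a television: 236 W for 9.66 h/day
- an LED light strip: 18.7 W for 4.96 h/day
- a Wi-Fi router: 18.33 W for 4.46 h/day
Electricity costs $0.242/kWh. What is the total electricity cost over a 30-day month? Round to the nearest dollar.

$26

ceiling fan: 73.35 W × 6.8 h × 30 d = 14,963 Wh = 14.96 kWh
aquarium pump: 45.9 W × 15 h × 30 d = 20,655 Wh = 20.66 kWh
television: 236 W × 9.66 h × 30 d = 68,393 Wh = 68.39 kWh
LED light strip: 18.7 W × 4.96 h × 30 d = 2,783 Wh = 2.783 kWh
Wi-Fi router: 18.33 W × 4.46 h × 30 d = 2,453 Wh = 2.453 kWh
Total energy = 14.96 + 20.66 + 68.39 + 2.783 + 2.453 = 109.2 kWh
Cost = 109.2 kWh × $0.242 = $26.44 ≈ $26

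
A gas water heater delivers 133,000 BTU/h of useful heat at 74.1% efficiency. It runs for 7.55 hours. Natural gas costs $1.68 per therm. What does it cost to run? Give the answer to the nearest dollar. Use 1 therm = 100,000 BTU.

$23

Heat delivered = 133,000 BTU/h × 7.55 h = 1,004,150 BTU
Gas input = 1,004,150 / 0.741 = 1,355,128 BTU
= 1,355,128 / 100,000 = 13.55 therm
Cost = 13.55 × $1.68/therm = $22.77 ≈ $23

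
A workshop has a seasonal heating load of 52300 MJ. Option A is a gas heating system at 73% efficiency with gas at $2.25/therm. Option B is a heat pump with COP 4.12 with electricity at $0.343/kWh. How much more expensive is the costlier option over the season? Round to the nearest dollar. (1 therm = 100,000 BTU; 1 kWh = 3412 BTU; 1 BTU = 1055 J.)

Heat load = 52300 MJ = 52,300,000,000 J / 1055 = 49,573,460 BTU
Gas: input = 49,573,460 / 0.73 = 67,908,849 BTU = 679.1 therm → 679.1 × $2.25 = $1,527.95
Heat pump: 49,573,460 BTU / 3412 = 14,530 kWh heat; / 4.12 = 3,526 kWh in → × $0.343 = $1,209.59
Difference = |$1,527.95 − $1,209.59| = $318.36 ≈ $318

$318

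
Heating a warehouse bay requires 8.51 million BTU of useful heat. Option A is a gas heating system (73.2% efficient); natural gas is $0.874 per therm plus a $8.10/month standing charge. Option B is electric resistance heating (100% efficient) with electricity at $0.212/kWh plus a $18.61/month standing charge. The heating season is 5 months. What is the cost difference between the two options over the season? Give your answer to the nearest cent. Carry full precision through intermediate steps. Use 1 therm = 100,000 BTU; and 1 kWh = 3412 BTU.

Heat load = 8.51 × 10⁶ BTU = 8,510,000 BTU
Gas: input = 8,510,000 / 0.732 = 11,625,683 BTU = 116.3 therm → 116.3 × $0.874 = $101.61; + 5 × $8.10 standing = $142.11
Electric: 8,510,000 BTU / 3412 = 2,494 kWh → × $0.212 = $528.76; + 5 × $18.61 standing = $621.81
Difference = |$142.11 − $621.81| = $479.70

$479.70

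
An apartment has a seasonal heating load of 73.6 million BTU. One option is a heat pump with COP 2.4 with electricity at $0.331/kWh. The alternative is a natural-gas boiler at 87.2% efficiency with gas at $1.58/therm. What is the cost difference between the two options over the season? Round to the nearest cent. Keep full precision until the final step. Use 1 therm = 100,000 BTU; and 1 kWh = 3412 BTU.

$1641.41

Heat load = 73.6 × 10⁶ BTU = 73,600,000 BTU
Gas: input = 73,600,000 / 0.872 = 84,403,670 BTU = 844 therm → 844 × $1.58 = $1,333.58
Heat pump: 73,600,000 BTU / 3412 = 21,570 kWh heat; / 2.4 = 8,988 kWh in → × $0.331 = $2,974.99
Difference = |$1,333.58 − $2,974.99| = $1,641.41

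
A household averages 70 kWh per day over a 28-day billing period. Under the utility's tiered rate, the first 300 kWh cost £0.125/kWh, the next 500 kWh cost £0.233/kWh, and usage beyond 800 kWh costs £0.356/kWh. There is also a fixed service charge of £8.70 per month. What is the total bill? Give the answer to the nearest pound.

£576

Usage = 70 kWh/day × 28 days = 1960 kWh
First 300 kWh × £0.125 = £37.50
Next 500 kWh × £0.233 = £116.50
Remaining 1160 kWh × £0.356 = £412.96
Energy charge = £566.96; + service £8.70 = £575.66 ≈ £576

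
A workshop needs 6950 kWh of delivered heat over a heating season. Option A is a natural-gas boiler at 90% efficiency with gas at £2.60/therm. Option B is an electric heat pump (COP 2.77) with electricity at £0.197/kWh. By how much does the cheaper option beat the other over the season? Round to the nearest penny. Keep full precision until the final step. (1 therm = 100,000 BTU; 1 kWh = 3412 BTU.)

Heat load = 6950 kWh × 3412 = 23,713,400 BTU
Gas: input = 23,713,400 / 0.90 = 26,348,222 BTU = 263.5 therm → 263.5 × £2.60 = £685.05
Heat pump: 23,713,400 BTU / 3412 = 6,950 kWh heat; / 2.77 = 2,509 kWh in → × £0.197 = £494.28
Difference = |£685.05 − £494.28| = £190.78

£190.78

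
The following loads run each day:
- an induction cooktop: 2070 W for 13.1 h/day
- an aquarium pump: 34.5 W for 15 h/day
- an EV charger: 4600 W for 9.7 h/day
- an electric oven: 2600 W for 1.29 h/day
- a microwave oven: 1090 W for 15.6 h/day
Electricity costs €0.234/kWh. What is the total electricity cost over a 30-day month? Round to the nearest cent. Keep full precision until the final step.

induction cooktop: 2070 W × 13.1 h × 30 d = 813,510 Wh = 813.5 kWh
aquarium pump: 34.5 W × 15 h × 30 d = 15,525 Wh = 15.53 kWh
EV charger: 4600 W × 9.7 h × 30 d = 1,338,600 Wh = 1,339 kWh
electric oven: 2600 W × 1.29 h × 30 d = 100,620 Wh = 100.6 kWh
microwave oven: 1090 W × 15.6 h × 30 d = 510,120 Wh = 510.1 kWh
Total energy = 813.5 + 15.53 + 1,339 + 100.6 + 510.1 = 2,778 kWh
Cost = 2,778 kWh × €0.234 = €650.14

€650.14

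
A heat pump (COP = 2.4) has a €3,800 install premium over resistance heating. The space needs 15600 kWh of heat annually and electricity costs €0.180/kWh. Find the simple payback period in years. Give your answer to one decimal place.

2.3 years

Resistance: 15600 kWh × €0.180 = €2,808.00/yr
Heat pump: 15600 / 2.4 = 6500 kWh in → × €0.180 = €1,170.00/yr
Annual savings = €1,638.00
Payback = €3,800 / €1,638.00 = 2.32 years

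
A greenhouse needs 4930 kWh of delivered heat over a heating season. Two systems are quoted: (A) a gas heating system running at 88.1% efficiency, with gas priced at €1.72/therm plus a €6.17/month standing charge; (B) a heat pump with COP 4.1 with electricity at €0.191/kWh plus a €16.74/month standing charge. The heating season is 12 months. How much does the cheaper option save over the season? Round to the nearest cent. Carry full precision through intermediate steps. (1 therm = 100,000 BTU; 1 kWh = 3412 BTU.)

€28.10

Heat load = 4930 kWh × 3412 = 16,821,160 BTU
Gas: input = 16,821,160 / 0.881 = 19,093,258 BTU = 190.9 therm → 190.9 × €1.72 = €328.40; + 12 × €6.17 standing = €402.44
Heat pump: 16,821,160 BTU / 3412 = 4,930 kWh heat; / 4.1 = 1,202 kWh in → × €0.191 = €229.67; + 12 × €16.74 standing = €430.55
Difference = |€402.44 − €430.55| = €28.10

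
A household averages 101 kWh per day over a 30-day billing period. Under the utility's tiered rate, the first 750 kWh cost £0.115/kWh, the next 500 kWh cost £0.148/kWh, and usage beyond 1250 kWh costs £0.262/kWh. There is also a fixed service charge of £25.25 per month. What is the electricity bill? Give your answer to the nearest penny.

£651.86

Usage = 101 kWh/day × 30 days = 3030 kWh
First 750 kWh × £0.115 = £86.25
Next 500 kWh × £0.148 = £74.00
Remaining 1780 kWh × £0.262 = £466.36
Energy charge = £626.61; + service £25.25 = £651.86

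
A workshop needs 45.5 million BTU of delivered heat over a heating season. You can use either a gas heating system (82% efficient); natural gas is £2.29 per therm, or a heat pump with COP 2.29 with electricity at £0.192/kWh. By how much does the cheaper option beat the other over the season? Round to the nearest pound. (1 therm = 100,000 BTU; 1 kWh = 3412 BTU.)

£153

Heat load = 45.5 × 10⁶ BTU = 45,500,000 BTU
Gas: input = 45,500,000 / 0.82 = 55,487,805 BTU = 554.9 therm → 554.9 × £2.29 = £1,270.67
Heat pump: 45,500,000 BTU / 3412 = 13,340 kWh heat; / 2.29 = 5,823 kWh in → × £0.192 = £1,118.07
Difference = |£1,270.67 − £1,118.07| = £152.60 ≈ £153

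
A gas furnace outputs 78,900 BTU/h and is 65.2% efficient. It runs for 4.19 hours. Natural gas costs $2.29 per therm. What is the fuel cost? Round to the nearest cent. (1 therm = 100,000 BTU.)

$11.61

Heat delivered = 78,900 BTU/h × 4.19 h = 330,591 BTU
Gas input = 330,591 / 0.652 = 507,041 BTU
= 507,041 / 100,000 = 5.07 therm
Cost = 5.07 × $2.29/therm = $11.61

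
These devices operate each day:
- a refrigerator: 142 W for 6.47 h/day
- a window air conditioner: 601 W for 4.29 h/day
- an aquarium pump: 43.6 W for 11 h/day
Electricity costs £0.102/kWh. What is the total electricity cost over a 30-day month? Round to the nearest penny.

£12.17

refrigerator: 142 W × 6.47 h × 30 d = 27,562 Wh = 27.56 kWh
window air conditioner: 601 W × 4.29 h × 30 d = 77,349 Wh = 77.35 kWh
aquarium pump: 43.6 W × 11 h × 30 d = 14,388 Wh = 14.39 kWh
Total energy = 27.56 + 77.35 + 14.39 = 119.3 kWh
Cost = 119.3 kWh × £0.102 = £12.17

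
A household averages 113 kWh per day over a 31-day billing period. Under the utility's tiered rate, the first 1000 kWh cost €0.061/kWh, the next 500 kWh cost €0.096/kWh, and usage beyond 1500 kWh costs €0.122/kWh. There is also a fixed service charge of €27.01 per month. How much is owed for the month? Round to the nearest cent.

Usage = 113 kWh/day × 31 days = 3503 kWh
First 1000 kWh × €0.061 = €61.00
Next 500 kWh × €0.096 = €48.00
Remaining 2003 kWh × €0.122 = €244.37
Energy charge = €353.37; + service €27.01 = €380.38

€380.38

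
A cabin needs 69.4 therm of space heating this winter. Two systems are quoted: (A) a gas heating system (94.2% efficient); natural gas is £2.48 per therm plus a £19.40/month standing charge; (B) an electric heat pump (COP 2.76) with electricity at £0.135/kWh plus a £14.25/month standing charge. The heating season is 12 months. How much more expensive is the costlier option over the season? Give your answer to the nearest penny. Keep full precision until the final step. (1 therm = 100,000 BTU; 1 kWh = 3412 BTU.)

£145.02

Heat load = 69.4 therm × 100,000 = 6,940,000 BTU
Gas: input = 6,940,000 / 0.942 = 7,367,304 BTU = 73.67 therm → 73.67 × £2.48 = £182.71; + 12 × £19.40 standing = £415.51
Heat pump: 6,940,000 BTU / 3412 = 2,034 kWh heat; / 2.76 = 737 kWh in → × £0.135 = £99.49; + 12 × £14.25 standing = £270.49
Difference = |£415.51 − £270.49| = £145.02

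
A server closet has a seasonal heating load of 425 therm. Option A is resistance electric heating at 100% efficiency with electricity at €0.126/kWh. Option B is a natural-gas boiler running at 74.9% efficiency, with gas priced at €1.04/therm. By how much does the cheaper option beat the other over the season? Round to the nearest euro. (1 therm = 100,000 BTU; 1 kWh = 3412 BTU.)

€979

Heat load = 425 therm × 100,000 = 42,500,000 BTU
Gas: input = 42,500,000 / 0.749 = 56,742,323 BTU = 567.4 therm → 567.4 × €1.04 = €590.12
Electric: 42,500,000 BTU / 3412 = 12,460 kWh → × €0.126 = €1,569.46
Difference = |€590.12 − €1,569.46| = €979.34 ≈ €979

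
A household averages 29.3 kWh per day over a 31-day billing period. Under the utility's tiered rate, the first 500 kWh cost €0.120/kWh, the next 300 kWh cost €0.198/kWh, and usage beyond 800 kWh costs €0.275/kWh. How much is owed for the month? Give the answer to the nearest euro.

Usage = 29.3 kWh/day × 31 days = 908.3 kWh
First 500 kWh × €0.120 = €60.00
Next 300 kWh × €0.198 = €59.40
Remaining 108.3 kWh × €0.275 = €29.78
Total = €149.18 ≈ €149

€149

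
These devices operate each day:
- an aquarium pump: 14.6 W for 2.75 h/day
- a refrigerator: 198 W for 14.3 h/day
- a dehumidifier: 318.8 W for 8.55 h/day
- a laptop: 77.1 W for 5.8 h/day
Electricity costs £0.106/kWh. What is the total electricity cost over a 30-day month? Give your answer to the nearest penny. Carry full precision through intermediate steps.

aquarium pump: 14.6 W × 2.75 h × 30 d = 1,204 Wh = 1.204 kWh
refrigerator: 198 W × 14.3 h × 30 d = 84,942 Wh = 84.94 kWh
dehumidifier: 318.8 W × 8.55 h × 30 d = 81,772 Wh = 81.77 kWh
laptop: 77.1 W × 5.8 h × 30 d = 13,415 Wh = 13.42 kWh
Total energy = 1.204 + 84.94 + 81.77 + 13.42 = 181.3 kWh
Cost = 181.3 kWh × £0.106 = £19.22

£19.22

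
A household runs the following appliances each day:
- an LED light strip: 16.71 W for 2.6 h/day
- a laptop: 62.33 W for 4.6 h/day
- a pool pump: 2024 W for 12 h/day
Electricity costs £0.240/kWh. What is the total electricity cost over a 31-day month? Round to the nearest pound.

LED light strip: 16.71 W × 2.6 h × 31 d = 1,347 Wh = 1.347 kWh
laptop: 62.33 W × 4.6 h × 31 d = 8,888 Wh = 8.888 kWh
pool pump: 2024 W × 12 h × 31 d = 752,928 Wh = 752.9 kWh
Total energy = 1.347 + 8.888 + 752.9 = 763.2 kWh
Cost = 763.2 kWh × £0.240 = £183.16 ≈ £183

£183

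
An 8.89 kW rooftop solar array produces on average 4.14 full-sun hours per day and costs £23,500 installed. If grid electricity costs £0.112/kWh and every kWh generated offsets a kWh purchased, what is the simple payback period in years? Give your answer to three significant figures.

15.6 years

Daily generation = 8.89 kW × 4.14 h = 36.8 kWh
Annual generation = 36.8 × 365 = 13434 kWh
Annual savings = 13434 × £0.112 = £1,504.57
Payback = £23,500 / £1,504.57 = 15.6 years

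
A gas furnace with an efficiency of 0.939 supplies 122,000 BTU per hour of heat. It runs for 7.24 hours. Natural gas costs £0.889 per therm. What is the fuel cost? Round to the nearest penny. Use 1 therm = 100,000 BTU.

£8.36

Heat delivered = 122,000 BTU/h × 7.24 h = 883,280 BTU
Gas input = 883,280 / 0.939 = 940,660 BTU
= 940,660 / 100,000 = 9.407 therm
Cost = 9.407 × £0.889/therm = £8.36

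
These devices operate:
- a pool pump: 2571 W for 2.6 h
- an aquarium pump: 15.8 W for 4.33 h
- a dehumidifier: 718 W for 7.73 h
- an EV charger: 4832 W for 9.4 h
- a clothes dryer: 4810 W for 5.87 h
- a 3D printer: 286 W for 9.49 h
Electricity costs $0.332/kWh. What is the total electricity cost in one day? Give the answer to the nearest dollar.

pool pump: 2571 W × 2.6 h = 6,685 Wh = 6.685 kWh
aquarium pump: 15.8 W × 4.33 h = 68 Wh = 0.06841 kWh
dehumidifier: 718 W × 7.73 h = 5,550 Wh = 5.55 kWh
EV charger: 4832 W × 9.4 h = 45,421 Wh = 45.42 kWh
clothes dryer: 4810 W × 5.87 h = 28,235 Wh = 28.23 kWh
3D printer: 286 W × 9.49 h = 2,714 Wh = 2.714 kWh
Total energy = 6.685 + 0.06841 + 5.55 + 45.42 + 28.23 + 2.714 = 88.67 kWh
Cost = 88.67 kWh × $0.332 = $29.44 ≈ $29

$29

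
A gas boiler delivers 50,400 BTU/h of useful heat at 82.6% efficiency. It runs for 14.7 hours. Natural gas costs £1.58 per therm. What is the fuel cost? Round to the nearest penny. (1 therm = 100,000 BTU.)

Heat delivered = 50,400 BTU/h × 14.7 h = 740,880 BTU
Gas input = 740,880 / 0.826 = 896,949 BTU
= 896,949 / 100,000 = 8.969 therm
Cost = 8.969 × £1.58/therm = £14.17

£14.17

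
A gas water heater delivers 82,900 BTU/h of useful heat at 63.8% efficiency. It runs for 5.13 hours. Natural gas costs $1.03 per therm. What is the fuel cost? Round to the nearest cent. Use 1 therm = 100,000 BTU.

$6.87

Heat delivered = 82,900 BTU/h × 5.13 h = 425,277 BTU
Gas input = 425,277 / 0.638 = 666,578 BTU
= 666,578 / 100,000 = 6.666 therm
Cost = 6.666 × $1.03/therm = $6.87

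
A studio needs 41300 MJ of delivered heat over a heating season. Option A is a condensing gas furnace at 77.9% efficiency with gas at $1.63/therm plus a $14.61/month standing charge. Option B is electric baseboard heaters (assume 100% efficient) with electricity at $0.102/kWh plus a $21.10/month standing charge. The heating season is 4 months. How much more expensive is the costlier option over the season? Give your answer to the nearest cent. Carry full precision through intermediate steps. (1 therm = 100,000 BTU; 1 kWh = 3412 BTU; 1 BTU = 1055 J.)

Heat load = 41300 MJ = 41,300,000,000 J / 1055 = 39,146,919 BTU
Gas: input = 39,146,919 / 0.779 = 50,252,785 BTU = 502.5 therm → 502.5 × $1.63 = $819.12; + 4 × $14.61 standing = $877.56
Electric: 39,146,919 BTU / 3412 = 11,470 kWh → × $0.102 = $1,170.28; + 4 × $21.10 standing = $1,254.68
Difference = |$877.56 − $1,254.68| = $377.12

$377.12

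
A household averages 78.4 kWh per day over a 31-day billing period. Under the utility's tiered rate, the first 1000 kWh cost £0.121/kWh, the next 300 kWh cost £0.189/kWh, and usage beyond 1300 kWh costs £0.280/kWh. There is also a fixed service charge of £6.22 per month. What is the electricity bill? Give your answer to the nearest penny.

£500.43

Usage = 78.4 kWh/day × 31 days = 2430.4 kWh
First 1000 kWh × £0.121 = £121.00
Next 300 kWh × £0.189 = £56.70
Remaining 1130.4 kWh × £0.280 = £316.51
Energy charge = £494.21; + service £6.22 = £500.43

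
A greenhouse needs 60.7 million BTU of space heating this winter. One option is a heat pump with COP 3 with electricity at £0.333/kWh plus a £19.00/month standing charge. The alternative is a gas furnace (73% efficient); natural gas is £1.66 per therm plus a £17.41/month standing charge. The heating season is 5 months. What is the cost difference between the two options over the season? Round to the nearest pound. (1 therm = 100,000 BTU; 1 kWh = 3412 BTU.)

£602

Heat load = 60.7 × 10⁶ BTU = 60,700,000 BTU
Gas: input = 60,700,000 / 0.73 = 83,150,685 BTU = 831.5 therm → 831.5 × £1.66 = £1,380.30; + 5 × £17.41 standing = £1,467.35
Heat pump: 60,700,000 BTU / 3412 = 17,790 kWh heat; / 3 = 5,930 kWh in → × £0.333 = £1,974.71; + 5 × £19.00 standing = £2,069.71
Difference = |£1,467.35 − £2,069.71| = £602.36 ≈ £602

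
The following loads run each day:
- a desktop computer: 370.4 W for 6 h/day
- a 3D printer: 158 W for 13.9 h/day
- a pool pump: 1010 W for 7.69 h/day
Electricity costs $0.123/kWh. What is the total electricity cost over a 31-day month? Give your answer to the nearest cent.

desktop computer: 370.4 W × 6 h × 31 d = 68,894 Wh = 68.89 kWh
3D printer: 158 W × 13.9 h × 31 d = 68,082 Wh = 68.08 kWh
pool pump: 1010 W × 7.69 h × 31 d = 240,774 Wh = 240.8 kWh
Total energy = 68.89 + 68.08 + 240.8 = 377.8 kWh
Cost = 377.8 kWh × $0.123 = $46.46

$46.46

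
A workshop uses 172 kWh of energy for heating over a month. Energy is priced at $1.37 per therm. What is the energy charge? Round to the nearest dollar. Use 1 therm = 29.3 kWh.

$8

172 kWh × (0.03413 therm/kWh) = 5.87 therm
Cost = 5.87 therm × $1.37/therm = $8.04 ≈ $8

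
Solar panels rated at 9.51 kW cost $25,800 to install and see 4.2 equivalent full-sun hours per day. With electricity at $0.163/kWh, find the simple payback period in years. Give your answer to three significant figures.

10.9 years

Daily generation = 9.51 kW × 4.2 h = 39.94 kWh
Annual generation = 39.94 × 365 = 14579 kWh
Annual savings = 14579 × $0.163 = $2,376.35
Payback = $25,800 / $2,376.35 = 10.9 years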